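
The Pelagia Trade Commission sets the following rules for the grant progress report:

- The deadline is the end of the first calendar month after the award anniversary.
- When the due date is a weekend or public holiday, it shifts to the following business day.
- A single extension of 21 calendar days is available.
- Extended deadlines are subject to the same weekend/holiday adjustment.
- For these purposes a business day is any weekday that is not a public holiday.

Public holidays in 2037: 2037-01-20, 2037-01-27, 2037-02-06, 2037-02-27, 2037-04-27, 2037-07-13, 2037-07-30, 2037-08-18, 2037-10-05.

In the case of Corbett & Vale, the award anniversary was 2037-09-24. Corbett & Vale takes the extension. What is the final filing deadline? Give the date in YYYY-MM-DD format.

2037-11-23

1 month after 2037-09-24 is October 2037; that month ends on 2037-10-31.
2037-10-31 is a Saturday, so it moves to the next business day, 2037-11-02 (Monday).
With the 21-day extension, 2037-11-02 becomes 2037-11-23.
2037-11-23 (Monday) is already a business day.
The final due date is 2037-11-23.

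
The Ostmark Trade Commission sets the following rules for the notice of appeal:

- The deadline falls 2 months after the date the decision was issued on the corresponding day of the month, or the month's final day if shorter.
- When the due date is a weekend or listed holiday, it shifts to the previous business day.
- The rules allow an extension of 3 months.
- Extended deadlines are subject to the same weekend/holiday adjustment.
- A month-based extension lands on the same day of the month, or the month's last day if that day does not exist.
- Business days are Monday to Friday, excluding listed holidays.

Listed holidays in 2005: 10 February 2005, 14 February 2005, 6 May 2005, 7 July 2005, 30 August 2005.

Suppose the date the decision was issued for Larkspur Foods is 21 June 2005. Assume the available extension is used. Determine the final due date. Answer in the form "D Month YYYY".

18 November 2005

2 months from 21 June 2005 is 21 August 2005.
21 August 2005 is a Sunday; the preceding business day is 19 August 2005 (Friday).
Applying the 3 months extension: 3 months after 19 August 2005 is 19 November 2005.
19 November 2005 is a Saturday; the preceding business day is 18 November 2005 (Friday).
So the filing is due 18 November 2005.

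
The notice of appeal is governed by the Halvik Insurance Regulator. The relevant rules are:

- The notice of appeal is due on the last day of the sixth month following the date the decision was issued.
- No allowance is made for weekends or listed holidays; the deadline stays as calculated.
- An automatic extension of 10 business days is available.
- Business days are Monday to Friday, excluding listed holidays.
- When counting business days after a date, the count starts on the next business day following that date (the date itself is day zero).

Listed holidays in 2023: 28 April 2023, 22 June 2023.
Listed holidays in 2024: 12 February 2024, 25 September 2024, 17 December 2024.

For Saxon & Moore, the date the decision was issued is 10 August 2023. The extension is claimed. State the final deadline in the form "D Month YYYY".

The sixth month after 10 August 2023 is February 2024, whose last day is 29 February 2024.
No adjustment is made for weekends or holidays, so 29 February 2024 stands.
Counting 10 further business days from 29 February 2024 reaches 14 March 2024.
14 March 2024 falls on a Thursday. The rules make no weekend/holiday allowance, so it remains 14 March 2024.
Deadline: 14 March 2024.

14 March 2024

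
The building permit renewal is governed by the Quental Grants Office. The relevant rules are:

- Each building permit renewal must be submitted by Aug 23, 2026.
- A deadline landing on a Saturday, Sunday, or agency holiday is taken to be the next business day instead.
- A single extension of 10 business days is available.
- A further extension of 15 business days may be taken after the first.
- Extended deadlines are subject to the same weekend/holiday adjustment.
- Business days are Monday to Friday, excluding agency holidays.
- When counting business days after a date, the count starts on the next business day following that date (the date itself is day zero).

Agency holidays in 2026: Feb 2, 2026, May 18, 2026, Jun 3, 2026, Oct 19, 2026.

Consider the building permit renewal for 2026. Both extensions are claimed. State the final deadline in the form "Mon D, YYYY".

Sep 28, 2026

The statutory due date is Aug 23, 2026.
Aug 23, 2026 is a Sunday; the next business day is Aug 24, 2026 (Monday).
Counting 10 further business days from Aug 24, 2026 reaches Sep 7, 2026.
Since Sep 7, 2026 is a Monday and not a holiday, the date is unchanged.
Counting 15 further business days from Sep 7, 2026 reaches Sep 28, 2026.
Sep 28, 2026 falls on a Monday, which is a business day, so no adjustment is needed.
The final due date is Sep 28, 2026.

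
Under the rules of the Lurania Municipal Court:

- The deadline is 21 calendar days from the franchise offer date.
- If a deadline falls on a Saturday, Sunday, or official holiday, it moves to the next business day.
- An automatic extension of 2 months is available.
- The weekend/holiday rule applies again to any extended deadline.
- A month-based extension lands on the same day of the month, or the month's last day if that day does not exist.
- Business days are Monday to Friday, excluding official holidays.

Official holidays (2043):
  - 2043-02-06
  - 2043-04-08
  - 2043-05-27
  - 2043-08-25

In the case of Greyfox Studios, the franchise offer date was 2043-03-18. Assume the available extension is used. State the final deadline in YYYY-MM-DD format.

From 2043-03-18, 21 calendar days later is 2043-04-08.
2043-04-08 is a listed holiday; the next business day is 2043-04-09 (Thursday).
Add 2 months to 2043-04-09: 2043-06-09.
2043-06-09 is a Tuesday and not a listed holiday, so it stands.
Final deadline: 2043-06-09.

2043-06-09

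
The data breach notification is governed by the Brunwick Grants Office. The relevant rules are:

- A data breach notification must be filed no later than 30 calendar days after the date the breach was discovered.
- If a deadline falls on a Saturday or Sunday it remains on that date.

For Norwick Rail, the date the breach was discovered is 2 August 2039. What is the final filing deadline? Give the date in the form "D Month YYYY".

1 September 2039

30 calendar days after 2 August 2039 is 1 September 2039.
1 September 2039 is a Thursday; no weekend or holiday adjustment applies.
Final deadline: 1 September 2039.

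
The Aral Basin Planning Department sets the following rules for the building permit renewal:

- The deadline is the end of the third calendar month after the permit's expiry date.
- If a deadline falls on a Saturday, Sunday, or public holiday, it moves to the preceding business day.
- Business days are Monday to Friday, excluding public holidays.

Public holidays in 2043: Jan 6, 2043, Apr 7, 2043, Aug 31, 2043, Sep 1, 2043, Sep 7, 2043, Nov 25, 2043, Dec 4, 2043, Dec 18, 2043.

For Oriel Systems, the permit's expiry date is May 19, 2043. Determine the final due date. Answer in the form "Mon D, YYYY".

The third month after May 19, 2043 is August 2043, whose last day is Aug 31, 2043.
Because Aug 31, 2043 is a listed holiday, the deadline becomes Aug 28, 2043 (Friday).
Deadline: Aug 28, 2043.

Aug 28, 2043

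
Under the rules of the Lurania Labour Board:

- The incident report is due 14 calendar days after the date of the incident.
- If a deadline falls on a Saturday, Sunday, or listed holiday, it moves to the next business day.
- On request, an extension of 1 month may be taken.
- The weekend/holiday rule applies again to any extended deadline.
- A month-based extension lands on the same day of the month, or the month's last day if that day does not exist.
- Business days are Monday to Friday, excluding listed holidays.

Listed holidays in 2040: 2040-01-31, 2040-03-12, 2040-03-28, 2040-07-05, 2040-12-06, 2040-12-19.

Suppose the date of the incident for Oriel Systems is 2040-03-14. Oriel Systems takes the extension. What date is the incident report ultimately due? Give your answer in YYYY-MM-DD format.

Adding 14 calendar days to 2040-03-14 gives 2040-03-28.
2040-03-28 is a listed holiday, so it moves to the next business day, 2040-03-29 (Thursday).
Applying the 1 month extension: 1 month after 2040-03-29 is 2040-04-29.
Because 2040-04-29 is a Sunday, the deadline becomes 2040-04-30 (Monday).
Final deadline: 2040-04-30.

2040-04-30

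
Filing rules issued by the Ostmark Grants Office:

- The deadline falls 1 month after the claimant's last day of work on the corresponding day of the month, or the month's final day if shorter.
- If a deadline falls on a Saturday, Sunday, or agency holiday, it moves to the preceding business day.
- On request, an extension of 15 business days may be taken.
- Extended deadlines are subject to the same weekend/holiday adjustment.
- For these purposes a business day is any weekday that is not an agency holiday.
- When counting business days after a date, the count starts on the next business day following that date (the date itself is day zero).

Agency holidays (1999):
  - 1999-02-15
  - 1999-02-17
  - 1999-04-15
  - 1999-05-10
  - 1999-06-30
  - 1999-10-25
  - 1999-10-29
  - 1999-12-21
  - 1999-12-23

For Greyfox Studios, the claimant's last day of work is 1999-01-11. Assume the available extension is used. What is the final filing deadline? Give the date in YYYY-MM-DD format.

1999-03-08

1 month from 1999-01-11 is 1999-02-11.
1999-02-11 (Thursday) is already a business day.
Counting 15 further business days from 1999-02-11 reaches 1999-03-08.
Since 1999-03-08 is a Monday and not a holiday, the date is unchanged.
Final deadline: 1999-03-08.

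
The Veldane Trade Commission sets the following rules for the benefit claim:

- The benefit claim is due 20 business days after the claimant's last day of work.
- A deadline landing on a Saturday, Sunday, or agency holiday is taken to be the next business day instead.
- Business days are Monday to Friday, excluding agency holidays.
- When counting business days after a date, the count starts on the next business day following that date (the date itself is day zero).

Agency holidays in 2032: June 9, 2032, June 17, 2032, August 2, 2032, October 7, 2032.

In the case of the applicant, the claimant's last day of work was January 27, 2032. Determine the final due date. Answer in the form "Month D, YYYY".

February 24, 2032

20 business days after January 27, 2032, excluding weekends and holidays, is February 24, 2032.
Since February 24, 2032 is a Tuesday and not a holiday, the date is unchanged.
So the filing is due February 24, 2032.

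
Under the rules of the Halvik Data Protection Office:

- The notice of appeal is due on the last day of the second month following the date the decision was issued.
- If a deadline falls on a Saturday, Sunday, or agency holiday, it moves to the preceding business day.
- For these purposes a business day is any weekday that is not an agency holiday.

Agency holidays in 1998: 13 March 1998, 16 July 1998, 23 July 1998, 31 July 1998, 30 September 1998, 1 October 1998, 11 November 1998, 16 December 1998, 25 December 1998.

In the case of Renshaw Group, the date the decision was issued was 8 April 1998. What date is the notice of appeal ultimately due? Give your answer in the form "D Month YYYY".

30 June 1998

2 months after 8 April 1998 is June 1998; that month ends on 30 June 1998.
30 June 1998 (Tuesday) is already a business day.
So the filing is due 30 June 1998.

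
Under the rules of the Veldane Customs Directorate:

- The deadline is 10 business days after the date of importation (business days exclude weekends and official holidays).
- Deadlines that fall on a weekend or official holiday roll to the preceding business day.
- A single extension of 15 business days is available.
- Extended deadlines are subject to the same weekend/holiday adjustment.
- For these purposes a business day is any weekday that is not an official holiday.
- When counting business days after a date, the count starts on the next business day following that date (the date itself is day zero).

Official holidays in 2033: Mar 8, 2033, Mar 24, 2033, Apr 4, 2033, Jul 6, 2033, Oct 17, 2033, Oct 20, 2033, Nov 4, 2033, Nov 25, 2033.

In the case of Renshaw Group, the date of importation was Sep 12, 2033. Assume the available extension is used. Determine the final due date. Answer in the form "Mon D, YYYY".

Starting the day after Sep 12, 2033 and counting 10 business days lands on Sep 26, 2033.
Sep 26, 2033 (Monday) is already a business day.
The 15-business-day extension runs from Sep 26, 2033 to Oct 18, 2033.
Oct 18, 2033 falls on a Tuesday, which is a business day, so no adjustment is needed.
Deadline: Oct 18, 2033.

Oct 18, 2033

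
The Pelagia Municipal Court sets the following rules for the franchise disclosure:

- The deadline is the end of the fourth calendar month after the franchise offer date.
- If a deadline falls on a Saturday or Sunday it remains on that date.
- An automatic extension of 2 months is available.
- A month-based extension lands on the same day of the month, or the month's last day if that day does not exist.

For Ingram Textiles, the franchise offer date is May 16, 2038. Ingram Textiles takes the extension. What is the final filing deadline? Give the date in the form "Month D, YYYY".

4 months after May 16, 2038 falls in September 2038; the last day of that month is September 30, 2038.
September 30, 2038 is a Thursday; no weekend or holiday adjustment applies.
Applying the 2 months extension: 2 months after September 30, 2038 is November 30, 2038.
November 30, 2038 is a Tuesday; no weekend or holiday adjustment applies.
Deadline: November 30, 2038.

November 30, 2038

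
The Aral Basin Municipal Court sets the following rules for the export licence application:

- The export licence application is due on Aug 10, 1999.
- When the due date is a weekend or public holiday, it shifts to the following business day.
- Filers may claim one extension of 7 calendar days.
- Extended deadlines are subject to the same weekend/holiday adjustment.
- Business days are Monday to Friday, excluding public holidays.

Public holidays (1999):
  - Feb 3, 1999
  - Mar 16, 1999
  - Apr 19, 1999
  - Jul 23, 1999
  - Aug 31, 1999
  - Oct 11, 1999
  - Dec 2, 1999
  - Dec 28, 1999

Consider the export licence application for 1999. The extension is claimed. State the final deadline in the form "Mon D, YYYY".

Aug 17, 1999

The stated deadline is Aug 10, 1999.
Aug 10, 1999 falls on a Tuesday, which is a business day, so no adjustment is needed.
Add the 7 calendar-day extension to Aug 10, 1999: Aug 17, 1999.
Aug 17, 1999 is a Tuesday and not a listed holiday, so it stands.
Deadline: Aug 17, 1999.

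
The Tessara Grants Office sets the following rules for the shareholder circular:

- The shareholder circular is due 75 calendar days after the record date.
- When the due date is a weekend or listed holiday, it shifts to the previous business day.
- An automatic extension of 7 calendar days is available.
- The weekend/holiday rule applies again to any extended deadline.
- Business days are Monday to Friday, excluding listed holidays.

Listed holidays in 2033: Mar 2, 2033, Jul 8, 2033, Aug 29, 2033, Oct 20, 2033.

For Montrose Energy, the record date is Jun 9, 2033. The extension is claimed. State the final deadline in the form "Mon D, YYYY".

75 calendar days after Jun 9, 2033 is Aug 23, 2033.
Since Aug 23, 2033 is a Tuesday and not a holiday, the date is unchanged.
Applying the 7-calendar-day extension: Aug 23, 2033 + 7 days = Aug 30, 2033.
Since Aug 30, 2033 is a Tuesday and not a holiday, the date is unchanged.
Deadline: Aug 30, 2033.

Aug 30, 2033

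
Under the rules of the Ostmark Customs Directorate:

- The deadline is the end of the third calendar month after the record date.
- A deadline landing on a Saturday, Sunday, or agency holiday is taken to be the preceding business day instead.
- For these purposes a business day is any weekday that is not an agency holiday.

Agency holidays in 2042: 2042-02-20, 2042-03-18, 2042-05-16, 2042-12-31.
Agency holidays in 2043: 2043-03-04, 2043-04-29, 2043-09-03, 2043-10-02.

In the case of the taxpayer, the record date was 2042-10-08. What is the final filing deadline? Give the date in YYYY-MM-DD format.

2043-01-30

3 months after 2042-10-08 falls in January 2043; the last day of that month is 2043-01-31.
2043-01-31 is a Saturday; the preceding business day is 2043-01-30 (Friday).
Final deadline: 2043-01-30.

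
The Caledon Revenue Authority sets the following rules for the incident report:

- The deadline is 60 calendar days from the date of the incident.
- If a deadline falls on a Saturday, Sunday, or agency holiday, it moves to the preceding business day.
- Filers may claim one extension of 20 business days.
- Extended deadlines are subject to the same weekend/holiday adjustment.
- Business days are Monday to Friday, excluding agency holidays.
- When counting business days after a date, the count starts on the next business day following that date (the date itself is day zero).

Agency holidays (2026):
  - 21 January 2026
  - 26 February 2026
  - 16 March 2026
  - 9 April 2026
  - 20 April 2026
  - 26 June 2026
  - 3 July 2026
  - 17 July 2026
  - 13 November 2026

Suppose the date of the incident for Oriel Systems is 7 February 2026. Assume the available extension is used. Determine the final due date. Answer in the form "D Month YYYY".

8 May 2026

Adding 60 calendar days to 7 February 2026 gives 8 April 2026.
8 April 2026 (Wednesday) is already a business day.
The 20-business-day extension runs from 8 April 2026 to 8 May 2026.
8 May 2026 falls on a Friday, which is a business day, so no adjustment is needed.
The final due date is 8 May 2026.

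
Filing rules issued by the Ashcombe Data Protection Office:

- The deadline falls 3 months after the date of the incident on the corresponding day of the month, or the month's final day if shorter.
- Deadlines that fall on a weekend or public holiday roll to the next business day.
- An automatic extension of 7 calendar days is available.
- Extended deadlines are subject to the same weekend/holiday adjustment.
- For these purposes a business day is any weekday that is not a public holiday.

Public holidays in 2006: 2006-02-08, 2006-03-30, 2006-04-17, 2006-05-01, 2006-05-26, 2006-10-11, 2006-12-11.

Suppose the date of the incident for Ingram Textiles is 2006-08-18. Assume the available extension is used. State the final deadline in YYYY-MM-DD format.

2006-11-27

Moving 3 months forward from 2006-08-18 on the corresponding day gives 2006-11-18.
2006-11-18 is a Saturday, so it moves to the next business day, 2006-11-20 (Monday).
Applying the 7-calendar-day extension: 2006-11-20 + 7 days = 2006-11-27.
2006-11-27 falls on a Monday, which is a business day, so no adjustment is needed.
Final deadline: 2006-11-27.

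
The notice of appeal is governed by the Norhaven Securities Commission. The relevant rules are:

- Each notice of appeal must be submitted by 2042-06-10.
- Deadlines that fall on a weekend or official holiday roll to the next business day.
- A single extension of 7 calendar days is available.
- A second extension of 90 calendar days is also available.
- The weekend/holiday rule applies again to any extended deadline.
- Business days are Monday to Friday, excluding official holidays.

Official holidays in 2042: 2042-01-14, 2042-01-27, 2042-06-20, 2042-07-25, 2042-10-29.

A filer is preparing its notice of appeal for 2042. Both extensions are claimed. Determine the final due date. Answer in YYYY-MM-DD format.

2042-09-15

Start from the fixed due date, 2042-06-10.
2042-06-10 falls on a Tuesday, which is a business day, so no adjustment is needed.
Applying the 7-calendar-day extension: 2042-06-10 + 7 days = 2042-06-17.
2042-06-17 is a Tuesday and not a listed holiday, so it stands.
With the 90-day extension, 2042-06-17 becomes 2042-09-15.
2042-09-15 is a Monday and not a listed holiday, so it stands.
Final deadline: 2042-09-15.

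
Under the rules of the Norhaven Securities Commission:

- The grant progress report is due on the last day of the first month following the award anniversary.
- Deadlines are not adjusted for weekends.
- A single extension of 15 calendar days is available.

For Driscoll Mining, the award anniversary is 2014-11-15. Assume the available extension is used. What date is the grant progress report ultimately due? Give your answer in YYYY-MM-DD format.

2015-01-15

1 month after 2014-11-15 is December 2014; that month ends on 2014-12-31.
2014-12-31 falls on a Wednesday. The rules make no weekend/holiday allowance, so it remains 2014-12-31.
The 15-calendar-day extension moves the deadline from 2014-12-31 to 2015-01-15.
2015-01-15 is a Thursday; no weekend or holiday adjustment applies.
So the filing is due 2015-01-15.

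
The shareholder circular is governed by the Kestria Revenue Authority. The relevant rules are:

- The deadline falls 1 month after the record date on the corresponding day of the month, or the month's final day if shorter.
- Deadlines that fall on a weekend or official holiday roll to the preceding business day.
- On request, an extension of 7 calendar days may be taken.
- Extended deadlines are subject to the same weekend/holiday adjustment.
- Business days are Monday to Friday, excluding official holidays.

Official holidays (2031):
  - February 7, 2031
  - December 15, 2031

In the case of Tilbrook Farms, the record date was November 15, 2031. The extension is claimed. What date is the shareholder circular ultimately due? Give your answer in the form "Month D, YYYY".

Moving 1 month forward from November 15, 2031 on the corresponding day gives December 15, 2031.
December 15, 2031 is a listed holiday, so it moves to the preceding business day, December 12, 2031 (Friday).
Add the 7 calendar-day extension to December 12, 2031: December 19, 2031.
December 19, 2031 is a Friday and not a listed holiday, so it stands.
So the filing is due December 19, 2031.

December 19, 2031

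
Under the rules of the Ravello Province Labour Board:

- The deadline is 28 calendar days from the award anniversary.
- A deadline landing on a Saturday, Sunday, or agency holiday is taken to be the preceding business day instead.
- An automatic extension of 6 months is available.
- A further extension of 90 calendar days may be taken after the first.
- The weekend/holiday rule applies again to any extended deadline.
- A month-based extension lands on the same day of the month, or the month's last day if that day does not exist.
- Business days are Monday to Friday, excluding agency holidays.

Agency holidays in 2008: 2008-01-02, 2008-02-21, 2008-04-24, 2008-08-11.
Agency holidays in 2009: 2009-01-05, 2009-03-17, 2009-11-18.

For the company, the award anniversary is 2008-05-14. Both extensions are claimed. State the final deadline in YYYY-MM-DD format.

2009-03-11

From 2008-05-14, 28 calendar days later is 2008-06-11.
2008-06-11 falls on a Wednesday, which is a business day, so no adjustment is needed.
Add 6 months to 2008-06-11: 2008-12-11.
Since 2008-12-11 is a Thursday and not a holiday, the date is unchanged.
Add the 90 calendar-day extension to 2008-12-11: 2009-03-11.
Since 2009-03-11 is a Wednesday and not a holiday, the date is unchanged.
The final due date is 2009-03-11.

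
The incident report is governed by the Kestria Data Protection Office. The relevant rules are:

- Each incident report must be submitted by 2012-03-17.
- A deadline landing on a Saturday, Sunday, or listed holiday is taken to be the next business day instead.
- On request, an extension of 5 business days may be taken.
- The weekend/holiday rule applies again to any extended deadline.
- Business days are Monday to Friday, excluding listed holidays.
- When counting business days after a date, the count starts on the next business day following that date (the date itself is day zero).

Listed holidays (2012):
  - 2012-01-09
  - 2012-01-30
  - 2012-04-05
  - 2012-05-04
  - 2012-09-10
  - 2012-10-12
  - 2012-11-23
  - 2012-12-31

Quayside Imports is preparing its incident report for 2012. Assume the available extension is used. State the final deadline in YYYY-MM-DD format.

The stated deadline is 2012-03-17.
Because 2012-03-17 is a Saturday, the deadline becomes 2012-03-19 (Monday).
The 5-business-day extension runs from 2012-03-19 to 2012-03-26.
2012-03-26 falls on a Monday, which is a business day, so no adjustment is needed.
Final deadline: 2012-03-26.

2012-03-26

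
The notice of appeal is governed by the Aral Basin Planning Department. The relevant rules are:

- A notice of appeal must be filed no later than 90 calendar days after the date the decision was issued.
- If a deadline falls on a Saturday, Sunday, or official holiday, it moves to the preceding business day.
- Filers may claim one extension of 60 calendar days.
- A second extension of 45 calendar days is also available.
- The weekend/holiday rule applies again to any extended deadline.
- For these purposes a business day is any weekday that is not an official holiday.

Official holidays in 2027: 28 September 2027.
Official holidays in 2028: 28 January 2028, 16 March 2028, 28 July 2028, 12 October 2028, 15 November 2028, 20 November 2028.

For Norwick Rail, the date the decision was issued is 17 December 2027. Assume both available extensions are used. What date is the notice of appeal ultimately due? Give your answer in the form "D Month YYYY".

26 June 2028

Adding 90 calendar days to 17 December 2027 gives 16 March 2028.
Because 16 March 2028 is a listed holiday, the deadline becomes 15 March 2028 (Wednesday).
Add the 60 calendar-day extension to 15 March 2028: 14 May 2028.
14 May 2028 is a Sunday; the preceding business day is 12 May 2028 (Friday).
The 45-calendar-day extension moves the deadline from 12 May 2028 to 26 June 2028.
26 June 2028 (Monday) is already a business day.
The final due date is 26 June 2028.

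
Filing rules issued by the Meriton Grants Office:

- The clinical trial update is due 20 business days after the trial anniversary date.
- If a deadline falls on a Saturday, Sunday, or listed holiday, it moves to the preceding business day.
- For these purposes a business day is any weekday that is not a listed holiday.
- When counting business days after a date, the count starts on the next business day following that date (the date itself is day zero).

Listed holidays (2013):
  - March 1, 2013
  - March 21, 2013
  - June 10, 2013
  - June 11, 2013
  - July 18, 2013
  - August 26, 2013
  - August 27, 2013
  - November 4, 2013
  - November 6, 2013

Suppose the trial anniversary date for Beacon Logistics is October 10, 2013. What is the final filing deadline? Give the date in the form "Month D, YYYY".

November 11, 2013

Counting 20 business days after October 10, 2013 (skipping weekends and listed holidays) reaches November 11, 2013.
November 11, 2013 falls on a Monday, which is a business day, so no adjustment is needed.
Final deadline: November 11, 2013.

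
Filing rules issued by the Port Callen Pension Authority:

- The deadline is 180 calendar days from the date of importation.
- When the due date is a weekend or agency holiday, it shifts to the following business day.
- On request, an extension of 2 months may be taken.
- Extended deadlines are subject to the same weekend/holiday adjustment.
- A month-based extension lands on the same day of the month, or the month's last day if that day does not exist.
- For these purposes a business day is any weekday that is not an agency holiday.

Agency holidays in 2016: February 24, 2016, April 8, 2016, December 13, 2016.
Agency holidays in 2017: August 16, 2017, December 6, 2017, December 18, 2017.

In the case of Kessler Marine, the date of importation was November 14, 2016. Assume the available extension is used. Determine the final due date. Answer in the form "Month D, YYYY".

July 17, 2017

Trigger date November 14, 2016 + 180 calendar days = May 13, 2017.
May 13, 2017 is a Saturday, so it moves to the next business day, May 15, 2017 (Monday).
The 2 months extension carries May 15, 2017 to July 15, 2017.
July 15, 2017 is a Saturday, so it moves to the next business day, July 17, 2017 (Monday).
So the filing is due July 17, 2017.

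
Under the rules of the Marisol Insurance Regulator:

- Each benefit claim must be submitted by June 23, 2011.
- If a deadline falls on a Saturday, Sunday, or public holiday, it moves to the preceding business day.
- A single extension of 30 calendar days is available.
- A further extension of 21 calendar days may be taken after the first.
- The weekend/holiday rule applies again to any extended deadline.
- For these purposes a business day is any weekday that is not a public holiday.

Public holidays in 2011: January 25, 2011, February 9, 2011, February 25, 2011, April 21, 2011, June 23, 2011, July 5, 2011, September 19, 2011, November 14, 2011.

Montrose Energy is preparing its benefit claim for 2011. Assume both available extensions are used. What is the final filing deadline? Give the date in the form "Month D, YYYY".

August 12, 2011

The statutory due date is June 23, 2011.
June 23, 2011 is a listed holiday; the preceding business day is June 22, 2011 (Wednesday).
The 30-calendar-day extension moves the deadline from June 22, 2011 to July 22, 2011.
July 22, 2011 falls on a Friday, which is a business day, so no adjustment is needed.
Applying the 21-calendar-day extension: July 22, 2011 + 21 days = August 12, 2011.
Since August 12, 2011 is a Friday and not a holiday, the date is unchanged.
So the filing is due August 12, 2011.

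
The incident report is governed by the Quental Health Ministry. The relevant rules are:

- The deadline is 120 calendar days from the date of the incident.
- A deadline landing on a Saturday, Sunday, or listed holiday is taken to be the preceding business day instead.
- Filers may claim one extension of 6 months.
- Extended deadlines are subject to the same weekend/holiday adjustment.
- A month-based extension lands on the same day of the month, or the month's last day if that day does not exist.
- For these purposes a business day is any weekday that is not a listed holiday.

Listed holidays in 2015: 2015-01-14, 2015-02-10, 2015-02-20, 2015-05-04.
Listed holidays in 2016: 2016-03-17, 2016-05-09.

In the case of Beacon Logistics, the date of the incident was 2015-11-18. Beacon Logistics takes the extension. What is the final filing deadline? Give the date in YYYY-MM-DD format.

120 calendar days after 2015-11-18 is 2016-03-17.
Because 2016-03-17 is a listed holiday, the deadline becomes 2016-03-16 (Wednesday).
Applying the 6 months extension: 6 months after 2016-03-16 is 2016-09-16.
2016-09-16 (Friday) is already a business day.
The final due date is 2016-09-16.

2016-09-16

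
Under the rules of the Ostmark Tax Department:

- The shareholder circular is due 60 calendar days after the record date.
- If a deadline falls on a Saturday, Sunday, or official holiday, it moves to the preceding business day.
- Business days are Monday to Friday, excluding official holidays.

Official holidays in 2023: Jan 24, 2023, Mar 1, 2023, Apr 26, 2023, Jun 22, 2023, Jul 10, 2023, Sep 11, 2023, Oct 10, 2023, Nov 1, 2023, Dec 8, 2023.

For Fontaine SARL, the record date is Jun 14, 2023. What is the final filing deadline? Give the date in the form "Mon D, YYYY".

Trigger date Jun 14, 2023 + 60 calendar days = Aug 13, 2023.
Aug 13, 2023 falls on a Sunday. Rolling to the preceding business day gives Aug 11, 2023, a Friday.
The final due date is Aug 11, 2023.

Aug 11, 2023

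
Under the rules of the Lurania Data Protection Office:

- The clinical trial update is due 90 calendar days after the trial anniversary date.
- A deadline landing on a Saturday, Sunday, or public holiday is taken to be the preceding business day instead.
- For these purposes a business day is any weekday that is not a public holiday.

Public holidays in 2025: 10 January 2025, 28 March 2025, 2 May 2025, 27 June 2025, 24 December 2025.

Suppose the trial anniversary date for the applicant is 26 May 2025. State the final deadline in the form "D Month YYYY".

Trigger date 26 May 2025 + 90 calendar days = 24 August 2025.
24 August 2025 falls on a Sunday. Rolling to the preceding business day gives 22 August 2025, a Friday.
Final deadline: 22 August 2025.

22 August 2025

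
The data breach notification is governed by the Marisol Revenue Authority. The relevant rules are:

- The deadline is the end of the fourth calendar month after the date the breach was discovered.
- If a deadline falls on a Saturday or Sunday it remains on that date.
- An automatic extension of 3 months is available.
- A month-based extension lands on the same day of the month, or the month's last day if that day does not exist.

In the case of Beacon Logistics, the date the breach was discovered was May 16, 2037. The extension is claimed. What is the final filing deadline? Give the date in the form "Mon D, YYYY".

Dec 30, 2037

4 months after May 16, 2037 is September 2037; that month ends on Sep 30, 2037.
Sep 30, 2037 is a Wednesday; no weekend or holiday adjustment applies.
The 3 months extension carries Sep 30, 2037 to Dec 30, 2037.
Dec 30, 2037 is a Wednesday; no weekend or holiday adjustment applies.
So the filing is due Dec 30, 2037.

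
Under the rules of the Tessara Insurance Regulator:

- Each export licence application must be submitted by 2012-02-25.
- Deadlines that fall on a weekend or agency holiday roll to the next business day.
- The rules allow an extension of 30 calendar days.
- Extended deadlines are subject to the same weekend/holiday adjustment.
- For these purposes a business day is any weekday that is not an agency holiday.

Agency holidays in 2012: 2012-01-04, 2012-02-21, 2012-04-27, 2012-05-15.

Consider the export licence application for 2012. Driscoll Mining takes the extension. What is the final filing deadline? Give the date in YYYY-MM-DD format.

2012-03-28

Start from the fixed due date, 2012-02-25.
2012-02-25 is a Saturday; the next business day is 2012-02-27 (Monday).
Applying the 30-calendar-day extension: 2012-02-27 + 30 days = 2012-03-28.
2012-03-28 falls on a Wednesday, which is a business day, so no adjustment is needed.
Final deadline: 2012-03-28.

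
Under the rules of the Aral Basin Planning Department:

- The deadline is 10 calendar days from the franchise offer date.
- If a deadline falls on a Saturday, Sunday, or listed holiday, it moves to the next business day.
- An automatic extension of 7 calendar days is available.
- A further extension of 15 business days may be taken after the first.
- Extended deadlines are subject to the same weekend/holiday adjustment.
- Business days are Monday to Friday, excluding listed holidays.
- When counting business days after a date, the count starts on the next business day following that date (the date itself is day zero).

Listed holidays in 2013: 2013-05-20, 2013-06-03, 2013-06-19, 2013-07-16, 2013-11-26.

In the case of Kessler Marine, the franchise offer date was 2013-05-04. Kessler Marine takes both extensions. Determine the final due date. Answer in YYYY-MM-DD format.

2013-06-12

Adding 10 calendar days to 2013-05-04 gives 2013-05-14.
2013-05-14 is a Tuesday and not a listed holiday, so it stands.
With the 7-day extension, 2013-05-14 becomes 2013-05-21.
Since 2013-05-21 is a Tuesday and not a holiday, the date is unchanged.
The 15-business-day extension runs from 2013-05-21 to 2013-06-12.
2013-06-12 (Wednesday) is already a business day.
So the filing is due 2013-06-12.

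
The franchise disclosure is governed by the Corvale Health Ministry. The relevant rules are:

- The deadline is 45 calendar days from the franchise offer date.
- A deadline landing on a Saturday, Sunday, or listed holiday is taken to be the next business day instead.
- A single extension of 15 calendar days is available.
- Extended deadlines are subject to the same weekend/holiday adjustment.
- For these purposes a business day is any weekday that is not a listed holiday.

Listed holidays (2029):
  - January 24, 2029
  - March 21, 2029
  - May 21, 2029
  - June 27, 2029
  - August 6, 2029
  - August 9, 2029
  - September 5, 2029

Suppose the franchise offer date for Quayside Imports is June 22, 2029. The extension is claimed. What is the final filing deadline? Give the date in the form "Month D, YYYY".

From June 22, 2029, 45 calendar days later is August 6, 2029.
August 6, 2029 is a listed holiday; the next business day is August 7, 2029 (Tuesday).
Applying the 15-calendar-day extension: August 7, 2029 + 15 days = August 22, 2029.
August 22, 2029 (Wednesday) is already a business day.
Final deadline: August 22, 2029.

August 22, 2029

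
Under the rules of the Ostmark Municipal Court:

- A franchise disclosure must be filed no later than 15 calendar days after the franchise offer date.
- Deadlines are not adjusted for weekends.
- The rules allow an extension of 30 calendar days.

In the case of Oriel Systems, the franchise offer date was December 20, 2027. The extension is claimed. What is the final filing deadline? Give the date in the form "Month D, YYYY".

February 3, 2028

15 calendar days after December 20, 2027 is January 4, 2028.
January 4, 2028 is a Tuesday; no weekend or holiday adjustment applies.
Applying the 30-calendar-day extension: January 4, 2028 + 30 days = February 3, 2028.
February 3, 2028 is a Thursday; no weekend or holiday adjustment applies.
Final deadline: February 3, 2028.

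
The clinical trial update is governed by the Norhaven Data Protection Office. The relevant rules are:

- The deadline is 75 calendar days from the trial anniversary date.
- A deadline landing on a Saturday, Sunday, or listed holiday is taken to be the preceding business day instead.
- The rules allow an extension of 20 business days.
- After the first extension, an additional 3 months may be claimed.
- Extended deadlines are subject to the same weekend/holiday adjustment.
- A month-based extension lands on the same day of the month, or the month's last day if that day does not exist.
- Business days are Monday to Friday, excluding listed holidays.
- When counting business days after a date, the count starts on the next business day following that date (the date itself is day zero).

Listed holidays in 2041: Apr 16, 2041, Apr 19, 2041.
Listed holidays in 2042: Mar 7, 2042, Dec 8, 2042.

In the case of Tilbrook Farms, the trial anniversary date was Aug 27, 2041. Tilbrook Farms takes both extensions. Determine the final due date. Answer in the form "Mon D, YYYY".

Mar 6, 2042

From Aug 27, 2041, 75 calendar days later is Nov 10, 2041.
Nov 10, 2041 is a Sunday, so it moves to the preceding business day, Nov 8, 2041 (Friday).
The 20-business-day extension runs from Nov 8, 2041 to Dec 6, 2041.
Dec 6, 2041 is a Friday and not a listed holiday, so it stands.
The 3 months extension carries Dec 6, 2041 to Mar 6, 2042.
Mar 6, 2042 is a Thursday and not a listed holiday, so it stands.
So the filing is due Mar 6, 2042.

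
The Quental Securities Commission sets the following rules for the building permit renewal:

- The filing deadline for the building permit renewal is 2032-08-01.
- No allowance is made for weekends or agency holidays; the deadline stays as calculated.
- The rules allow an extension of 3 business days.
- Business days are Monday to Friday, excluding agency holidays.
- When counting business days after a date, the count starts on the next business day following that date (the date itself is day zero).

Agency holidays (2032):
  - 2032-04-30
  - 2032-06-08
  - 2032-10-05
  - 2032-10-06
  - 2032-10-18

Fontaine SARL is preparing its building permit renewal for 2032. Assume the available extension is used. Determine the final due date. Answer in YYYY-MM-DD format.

The statutory due date is 2032-08-01.
2032-08-01 is a Sunday; no weekend or holiday adjustment applies.
The 3-business-day extension runs from 2032-08-01 to 2032-08-04.
2032-08-04 is a Wednesday; no weekend or holiday adjustment applies.
Final deadline: 2032-08-04.

2032-08-04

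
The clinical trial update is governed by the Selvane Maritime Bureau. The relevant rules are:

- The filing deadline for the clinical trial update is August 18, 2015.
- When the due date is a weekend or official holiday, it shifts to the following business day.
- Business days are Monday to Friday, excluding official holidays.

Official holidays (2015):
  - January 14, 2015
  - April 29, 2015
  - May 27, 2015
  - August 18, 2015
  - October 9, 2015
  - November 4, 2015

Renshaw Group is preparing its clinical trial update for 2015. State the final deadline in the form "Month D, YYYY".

August 19, 2015

The stated deadline is August 18, 2015.
Because August 18, 2015 is a listed holiday, the deadline becomes August 19, 2015 (Wednesday).
The final due date is August 19, 2015.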